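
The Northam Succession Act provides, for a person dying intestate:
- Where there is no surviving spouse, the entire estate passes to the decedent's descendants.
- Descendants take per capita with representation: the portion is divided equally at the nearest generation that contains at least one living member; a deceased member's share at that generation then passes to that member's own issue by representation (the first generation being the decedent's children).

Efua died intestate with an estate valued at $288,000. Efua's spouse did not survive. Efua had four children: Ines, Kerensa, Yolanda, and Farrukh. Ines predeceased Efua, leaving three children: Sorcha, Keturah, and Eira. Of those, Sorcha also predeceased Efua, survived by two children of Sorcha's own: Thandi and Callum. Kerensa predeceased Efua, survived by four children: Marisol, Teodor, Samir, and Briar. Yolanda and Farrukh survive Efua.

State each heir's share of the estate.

Thandi: $12,000; Callum: $12,000; Keturah: $24,000; Eira: $24,000; Marisol: $18,000; Teodor: $18,000; Samir: $18,000; Briar: $18,000; Yolanda: $72,000; Farrukh: $72,000

The entire $288,000 passes to the descendants.
That amount ($288,000) is divided into 4 shares of $72,000: Yolanda and Farrukh each take $72,000; Ines's $72,000 share passes to Ines's issue; Kerensa's $72,000 share passes to Kerensa's issue.
Ines's share ($72,000) is divided into 3 shares of $24,000: Keturah and Eira each take $24,000; Sorcha's $24,000 share passes to Sorcha's issue.
Sorcha's share ($24,000) is divided into 2 shares of $12,000: Thandi and Callum each take $12,000.
Kerensa's share ($72,000) is divided into 4 shares of $18,000: Marisol, Teodor, Samir, and Briar each take $18,000.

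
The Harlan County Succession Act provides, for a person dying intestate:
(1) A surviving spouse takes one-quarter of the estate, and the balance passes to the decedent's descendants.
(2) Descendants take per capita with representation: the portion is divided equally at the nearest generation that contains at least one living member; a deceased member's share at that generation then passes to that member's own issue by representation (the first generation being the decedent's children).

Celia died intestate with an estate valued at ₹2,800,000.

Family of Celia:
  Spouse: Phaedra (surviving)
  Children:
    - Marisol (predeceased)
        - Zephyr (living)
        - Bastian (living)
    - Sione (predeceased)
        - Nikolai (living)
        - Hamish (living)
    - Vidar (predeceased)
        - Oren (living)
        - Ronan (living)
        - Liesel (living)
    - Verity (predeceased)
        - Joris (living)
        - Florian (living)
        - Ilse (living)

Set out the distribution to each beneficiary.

Phaedra takes one-quarter of ₹2,800,000 = ₹700,000. The remaining ₹2,100,000 passes to the descendants.
No child survives, so the initial division is made at the grandchildren's generation.
The descendants' portion (₹2,100,000) is divided into 10 shares of ₹210,000: Zephyr, Bastian, Nikolai, Hamish, Oren, Ronan, Liesel, Joris, Florian, and Ilse each take ₹210,000.

Phaedra: ₹700,000; Zephyr: ₹210,000; Bastian: ₹210,000; Nikolai: ₹210,000; Hamish: ₹210,000; Oren: ₹210,000; Ronan: ₹210,000; Liesel: ₹210,000; Joris: ₹210,000; Florian: ₹210,000; Ilse: ₹210,000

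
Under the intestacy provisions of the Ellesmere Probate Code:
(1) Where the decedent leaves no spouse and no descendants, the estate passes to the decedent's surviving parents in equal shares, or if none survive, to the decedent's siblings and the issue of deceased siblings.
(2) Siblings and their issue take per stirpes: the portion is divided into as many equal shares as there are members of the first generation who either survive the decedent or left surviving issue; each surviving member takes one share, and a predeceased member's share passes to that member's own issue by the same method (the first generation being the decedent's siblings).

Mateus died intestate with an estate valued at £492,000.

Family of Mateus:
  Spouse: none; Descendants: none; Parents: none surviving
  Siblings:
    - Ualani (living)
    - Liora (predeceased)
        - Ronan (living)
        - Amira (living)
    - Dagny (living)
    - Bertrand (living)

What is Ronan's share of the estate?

The entire £492,000 passes to the siblings and their issue.
That amount (£492,000) is divided into 4 shares of £123,000: Ualani, Dagny, and Bertrand each take £123,000; Liora's £123,000 share passes to Liora's issue.
Liora's share (£123,000) is divided into 2 shares of £61,500: Ronan and Amira each take £61,500.

Ronan receives £61,500.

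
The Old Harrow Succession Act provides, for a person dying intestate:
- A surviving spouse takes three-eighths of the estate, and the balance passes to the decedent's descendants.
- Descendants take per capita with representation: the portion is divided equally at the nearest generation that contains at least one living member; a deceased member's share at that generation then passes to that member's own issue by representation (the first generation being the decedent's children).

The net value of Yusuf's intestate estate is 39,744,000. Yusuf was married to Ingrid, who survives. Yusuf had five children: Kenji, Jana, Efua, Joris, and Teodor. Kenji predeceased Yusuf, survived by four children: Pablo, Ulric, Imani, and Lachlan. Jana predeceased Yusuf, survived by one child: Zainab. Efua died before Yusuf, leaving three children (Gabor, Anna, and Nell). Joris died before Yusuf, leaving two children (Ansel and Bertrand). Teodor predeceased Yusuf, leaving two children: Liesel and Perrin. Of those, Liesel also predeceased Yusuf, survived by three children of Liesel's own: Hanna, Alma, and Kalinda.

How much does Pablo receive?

Ingrid takes three-eighths of 39,744,000 = 14,904,000. The remaining 24,840,000 passes to the descendants.
No child survives, so the initial division is made at the grandchildren's generation.
The descendants' portion (24,840,000) is divided into 12 shares of 2,070,000: Pablo, Ulric, Imani, Lachlan, Zainab, Gabor, Anna, Nell, Ansel, Bertrand, and Perrin each take 2,070,000; Liesel's 2,070,000 share passes to Liesel's issue.
Liesel's share (2,070,000) is divided into 3 shares of 690,000: Hanna, Alma, and Kalinda each take 690,000.

Pablo receives 2,070,000.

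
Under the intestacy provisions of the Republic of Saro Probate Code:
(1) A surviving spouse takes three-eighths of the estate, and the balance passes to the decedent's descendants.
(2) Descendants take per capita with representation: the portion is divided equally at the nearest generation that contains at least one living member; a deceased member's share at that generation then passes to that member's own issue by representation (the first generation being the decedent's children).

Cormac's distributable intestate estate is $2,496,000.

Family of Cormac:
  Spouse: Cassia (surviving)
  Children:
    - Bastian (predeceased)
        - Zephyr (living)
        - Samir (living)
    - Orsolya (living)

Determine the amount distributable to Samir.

Cassia takes three-eighths of $2,496,000 = $936,000. The remaining $1,560,000 passes to the descendants.
The descendants' portion ($1,560,000) is divided into 2 shares of $780,000: Orsolya takes $780,000; Bastian's $780,000 share passes to Bastian's issue.
Bastian's share ($780,000) is divided into 2 shares of $390,000: Zephyr and Samir each take $390,000.

Samir receives $390,000.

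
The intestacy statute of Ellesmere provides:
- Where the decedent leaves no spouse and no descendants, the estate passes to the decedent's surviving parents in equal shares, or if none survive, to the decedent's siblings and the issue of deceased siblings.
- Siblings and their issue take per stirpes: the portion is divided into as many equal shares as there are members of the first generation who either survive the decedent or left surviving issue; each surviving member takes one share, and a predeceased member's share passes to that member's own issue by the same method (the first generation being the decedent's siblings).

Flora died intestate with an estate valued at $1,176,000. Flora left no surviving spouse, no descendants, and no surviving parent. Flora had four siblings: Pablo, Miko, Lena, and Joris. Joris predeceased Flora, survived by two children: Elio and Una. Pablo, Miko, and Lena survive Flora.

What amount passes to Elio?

The entire $1,176,000 passes to the siblings and their issue.
That amount ($1,176,000) is divided into 4 shares of $294,000: Pablo, Miko, and Lena each take $294,000; Joris's $294,000 share passes to Joris's issue.
Joris's share ($294,000) is divided into 2 shares of $147,000: Elio and Una each take $147,000.

Elio receives $147,000.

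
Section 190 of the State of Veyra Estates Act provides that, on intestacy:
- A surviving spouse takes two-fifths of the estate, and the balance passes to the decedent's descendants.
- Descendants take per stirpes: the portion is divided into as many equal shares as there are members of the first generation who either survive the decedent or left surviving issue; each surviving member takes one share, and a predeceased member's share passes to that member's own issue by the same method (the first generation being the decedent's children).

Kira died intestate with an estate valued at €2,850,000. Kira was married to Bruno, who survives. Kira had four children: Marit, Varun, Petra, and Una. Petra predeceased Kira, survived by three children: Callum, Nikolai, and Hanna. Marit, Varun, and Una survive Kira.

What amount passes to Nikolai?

Bruno takes two-fifths of €2,850,000 = €1,140,000. The remaining €1,710,000 passes to the descendants.
The descendants' portion (€1,710,000) is divided into 4 shares of €427,500: Marit, Varun, and Una each take €427,500; Petra's €427,500 share passes to Petra's issue.
Petra's share (€427,500) is divided into 3 shares of €142,500: Callum, Nikolai, and Hanna each take €142,500.

Nikolai receives €142,500.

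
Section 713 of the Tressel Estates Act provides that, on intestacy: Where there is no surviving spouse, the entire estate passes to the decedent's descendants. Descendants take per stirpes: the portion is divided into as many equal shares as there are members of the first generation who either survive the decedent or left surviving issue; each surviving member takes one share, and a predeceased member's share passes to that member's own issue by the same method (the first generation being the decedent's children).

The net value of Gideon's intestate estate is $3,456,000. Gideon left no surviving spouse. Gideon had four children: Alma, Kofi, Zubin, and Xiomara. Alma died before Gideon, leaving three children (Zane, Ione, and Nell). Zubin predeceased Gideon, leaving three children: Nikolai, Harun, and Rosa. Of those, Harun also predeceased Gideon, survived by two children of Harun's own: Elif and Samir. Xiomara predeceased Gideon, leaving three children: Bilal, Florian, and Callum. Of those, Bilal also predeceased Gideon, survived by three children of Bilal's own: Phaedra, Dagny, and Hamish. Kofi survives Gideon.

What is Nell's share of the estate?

Nell receives $288,000.

The entire $3,456,000 passes to the descendants.
That amount ($3,456,000) is divided into 4 shares of $864,000: Kofi takes $864,000; Alma's $864,000 share passes to Alma's issue; Zubin's $864,000 share passes to Zubin's issue; Xiomara's $864,000 share passes to Xiomara's issue.
Alma's share ($864,000) is divided into 3 shares of $288,000: Zane, Ione, and Nell each take $288,000.
Zubin's share ($864,000) is divided into 3 shares of $288,000: Nikolai and Rosa each take $288,000; Harun's $288,000 share passes to Harun's issue.
Harun's share ($288,000) is divided into 2 shares of $144,000: Elif and Samir each take $144,000.
Xiomara's share ($864,000) is divided into 3 shares of $288,000: Florian and Callum each take $288,000; Bilal's $288,000 share passes to Bilal's issue.
Bilal's share ($288,000) is divided into 3 shares of $96,000: Phaedra, Dagny, and Hamish each take $96,000.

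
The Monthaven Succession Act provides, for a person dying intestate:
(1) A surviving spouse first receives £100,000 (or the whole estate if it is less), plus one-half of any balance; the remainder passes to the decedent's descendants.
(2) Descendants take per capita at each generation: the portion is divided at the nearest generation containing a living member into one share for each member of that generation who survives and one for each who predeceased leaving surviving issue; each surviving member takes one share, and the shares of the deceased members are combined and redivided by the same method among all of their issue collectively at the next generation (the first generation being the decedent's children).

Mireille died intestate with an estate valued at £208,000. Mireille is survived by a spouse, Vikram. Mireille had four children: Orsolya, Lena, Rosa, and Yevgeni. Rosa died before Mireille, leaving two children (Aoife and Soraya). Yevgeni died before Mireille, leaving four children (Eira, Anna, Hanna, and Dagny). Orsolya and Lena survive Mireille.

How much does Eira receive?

Eira receives £4,500.

Vikram first takes £100,000, leaving a balance of £108,000. Vikram then takes one-half of the balance (£54,000), for a total of £154,000. The remaining £54,000 passes to the descendants.
The descendants' portion (£54,000) is divided at the children's generation into 4 shares of £13,500. Orsolya and Lena each take £13,500. The 2 shares of the deceased (Rosa and Yevgeni) are combined into a pool of £27,000.
That pool (£27,000) is divided at the grandchildren's generation equally among Aoife, Soraya, Eira, Anna, Hanna, and Dagny: £4,500 each.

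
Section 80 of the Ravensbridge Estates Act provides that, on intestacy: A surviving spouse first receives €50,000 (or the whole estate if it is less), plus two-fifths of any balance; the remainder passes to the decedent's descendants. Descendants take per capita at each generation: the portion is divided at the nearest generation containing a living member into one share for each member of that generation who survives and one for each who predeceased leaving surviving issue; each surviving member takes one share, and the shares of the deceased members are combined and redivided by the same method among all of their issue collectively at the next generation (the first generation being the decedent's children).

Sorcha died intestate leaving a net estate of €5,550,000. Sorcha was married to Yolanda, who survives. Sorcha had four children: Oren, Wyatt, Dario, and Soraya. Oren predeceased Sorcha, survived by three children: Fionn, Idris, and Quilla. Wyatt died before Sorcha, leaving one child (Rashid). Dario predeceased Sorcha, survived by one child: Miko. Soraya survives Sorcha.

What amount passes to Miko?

Yolanda first takes €50,000, leaving a balance of €5,500,000. Yolanda then takes two-fifths of the balance (€2,200,000), for a total of €2,250,000. The remaining €3,300,000 passes to the descendants.
The descendants' portion (€3,300,000) is divided at the children's generation into 4 shares of €825,000. Soraya takes €825,000. The 3 shares of the deceased (Oren, Wyatt, and Dario) are combined into a pool of €2,475,000.
That pool (€2,475,000) is divided at the grandchildren's generation equally among Fionn, Idris, Quilla, Rashid, and Miko: €495,000 each.

Miko receives €495,000.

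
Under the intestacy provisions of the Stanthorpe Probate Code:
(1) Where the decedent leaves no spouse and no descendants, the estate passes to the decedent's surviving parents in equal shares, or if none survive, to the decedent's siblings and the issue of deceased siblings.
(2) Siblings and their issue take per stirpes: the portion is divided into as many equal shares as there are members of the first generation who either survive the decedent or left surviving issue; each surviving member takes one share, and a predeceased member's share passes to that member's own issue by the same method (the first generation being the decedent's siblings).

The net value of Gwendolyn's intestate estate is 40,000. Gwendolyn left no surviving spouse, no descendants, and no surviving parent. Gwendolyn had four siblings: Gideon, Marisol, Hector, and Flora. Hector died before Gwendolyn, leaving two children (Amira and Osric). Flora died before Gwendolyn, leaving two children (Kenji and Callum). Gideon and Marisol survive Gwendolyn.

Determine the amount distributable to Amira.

The entire 40,000 passes to the siblings and their issue.
That amount (40,000) is divided into 4 shares of 10,000: Gideon and Marisol each take 10,000; Hector's 10,000 share passes to Hector's issue; Flora's 10,000 share passes to Flora's issue.
Hector's share (10,000) is divided into 2 shares of 5,000: Amira and Osric each take 5,000.
Flora's share (10,000) is divided into 2 shares of 5,000: Kenji and Callum each take 5,000.

Amira receives 5,000.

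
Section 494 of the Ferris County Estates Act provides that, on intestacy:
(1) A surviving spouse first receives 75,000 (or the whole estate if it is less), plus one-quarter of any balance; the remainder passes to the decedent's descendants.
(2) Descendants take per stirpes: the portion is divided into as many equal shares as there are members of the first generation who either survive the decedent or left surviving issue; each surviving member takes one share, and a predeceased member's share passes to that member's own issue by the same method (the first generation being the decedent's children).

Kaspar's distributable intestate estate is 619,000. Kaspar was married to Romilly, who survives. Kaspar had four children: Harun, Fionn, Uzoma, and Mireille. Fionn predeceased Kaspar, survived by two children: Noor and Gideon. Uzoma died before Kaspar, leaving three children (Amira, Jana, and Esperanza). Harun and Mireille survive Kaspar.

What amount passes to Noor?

Romilly first takes 75,000, leaving a balance of 544,000. Romilly then takes one-quarter of the balance (136,000), for a total of 211,000. The remaining 408,000 passes to the descendants.
The descendants' portion (408,000) is divided into 4 shares of 102,000: Harun and Mireille each take 102,000; Fionn's 102,000 share passes to Fionn's issue; Uzoma's 102,000 share passes to Uzoma's issue.
Fionn's share (102,000) is divided into 2 shares of 51,000: Noor and Gideon each take 51,000.
Uzoma's share (102,000) is divided into 3 shares of 34,000: Amira, Jana, and Esperanza each take 34,000.

Noor receives 51,000.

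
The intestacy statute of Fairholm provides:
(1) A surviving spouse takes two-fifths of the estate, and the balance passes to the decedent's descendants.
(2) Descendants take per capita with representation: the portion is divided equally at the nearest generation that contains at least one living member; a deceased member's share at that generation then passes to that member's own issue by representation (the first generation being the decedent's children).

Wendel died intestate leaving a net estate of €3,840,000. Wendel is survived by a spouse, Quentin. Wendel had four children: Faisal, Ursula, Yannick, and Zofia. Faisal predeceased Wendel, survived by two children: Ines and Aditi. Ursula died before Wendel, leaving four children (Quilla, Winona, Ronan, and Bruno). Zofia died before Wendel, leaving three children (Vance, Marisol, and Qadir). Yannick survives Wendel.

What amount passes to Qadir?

Quentin takes two-fifths of €3,840,000 = €1,536,000. The remaining €2,304,000 passes to the descendants.
The descendants' portion (€2,304,000) is divided into 4 shares of €576,000: Yannick takes €576,000; Faisal's €576,000 share passes to Faisal's issue; Ursula's €576,000 share passes to Ursula's issue; Zofia's €576,000 share passes to Zofia's issue.
Faisal's share (€576,000) is divided into 2 shares of €288,000: Ines and Aditi each take €288,000.
Ursula's share (€576,000) is divided into 4 shares of €144,000: Quilla, Winona, Ronan, and Bruno each take €144,000.
Zofia's share (€576,000) is divided into 3 shares of €192,000: Vance, Marisol, and Qadir each take €192,000.

Qadir receives €192,000.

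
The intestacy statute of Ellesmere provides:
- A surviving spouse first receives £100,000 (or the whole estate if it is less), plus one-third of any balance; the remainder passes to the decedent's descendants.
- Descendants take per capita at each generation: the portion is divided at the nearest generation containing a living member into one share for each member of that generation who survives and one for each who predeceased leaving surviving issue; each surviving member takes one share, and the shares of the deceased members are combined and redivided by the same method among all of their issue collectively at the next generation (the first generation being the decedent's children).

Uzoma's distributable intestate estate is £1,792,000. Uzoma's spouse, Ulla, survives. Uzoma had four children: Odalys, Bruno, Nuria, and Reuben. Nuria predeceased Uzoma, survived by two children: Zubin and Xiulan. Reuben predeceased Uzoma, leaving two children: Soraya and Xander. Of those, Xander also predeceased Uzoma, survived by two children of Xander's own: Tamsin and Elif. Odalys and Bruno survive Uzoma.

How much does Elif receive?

Elif receives £70,500.

Ulla first takes £100,000, leaving a balance of £1,692,000. Ulla then takes one-third of the balance (£564,000), for a total of £664,000. The remaining £1,128,000 passes to the descendants.
The descendants' portion (£1,128,000) is divided at the children's generation into 4 shares of £282,000. Odalys and Bruno each take £282,000. The 2 shares of the deceased (Nuria and Reuben) are combined into a pool of £564,000.
That pool (£564,000) is divided at the grandchildren's generation into 4 shares of £141,000. Zubin, Xiulan, and Soraya each take £141,000. The remaining share for the deceased Xander (£141,000) is carried to the next generation.
That pool (£141,000) is divided at the great-grandchildren's generation equally among Tamsin and Elif: £70,500 each.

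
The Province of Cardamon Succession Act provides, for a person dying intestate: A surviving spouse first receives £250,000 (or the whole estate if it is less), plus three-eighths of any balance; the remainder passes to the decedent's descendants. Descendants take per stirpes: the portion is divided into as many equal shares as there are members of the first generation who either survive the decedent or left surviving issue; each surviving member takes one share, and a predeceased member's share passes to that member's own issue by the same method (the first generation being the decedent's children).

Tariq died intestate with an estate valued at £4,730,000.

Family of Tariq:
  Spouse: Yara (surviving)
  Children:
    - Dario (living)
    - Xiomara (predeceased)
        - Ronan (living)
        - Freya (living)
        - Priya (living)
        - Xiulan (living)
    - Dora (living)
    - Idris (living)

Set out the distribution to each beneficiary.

Yara first takes £250,000, leaving a balance of £4,480,000. Yara then takes three-eighths of the balance (£1,680,000), for a total of £1,930,000. The remaining £2,800,000 passes to the descendants.
The descendants' portion (£2,800,000) is divided into 4 shares of £700,000: Dario, Dora, and Idris each take £700,000; Xiomara's £700,000 share passes to Xiomara's issue.
Xiomara's share (£700,000) is divided into 4 shares of £175,000: Ronan, Freya, Priya, and Xiulan each take £175,000.

Yara: £1,930,000; Dario: £700,000; Ronan: £175,000; Freya: £175,000; Priya: £175,000; Xiulan: £175,000; Dora: £700,000; Idris: £700,000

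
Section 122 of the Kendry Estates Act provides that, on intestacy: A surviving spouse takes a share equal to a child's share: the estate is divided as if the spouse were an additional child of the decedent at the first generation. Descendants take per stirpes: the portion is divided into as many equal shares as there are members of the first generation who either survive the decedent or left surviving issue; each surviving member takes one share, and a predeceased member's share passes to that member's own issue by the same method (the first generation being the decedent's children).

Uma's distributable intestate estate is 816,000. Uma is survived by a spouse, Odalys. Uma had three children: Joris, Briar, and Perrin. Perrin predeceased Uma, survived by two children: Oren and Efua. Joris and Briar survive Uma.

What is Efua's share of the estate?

The spouse counts as an additional share at the children's level, so there are 4 primary shares of 204,000. Odalys takes one such share (204,000).
The children's combined portion (612,000) is divided into 3 shares of 204,000: Joris and Briar each take 204,000; Perrin's 204,000 share passes to Perrin's issue.
Perrin's share (204,000) is divided into 2 shares of 102,000: Oren and Efua each take 102,000.

Efua receives 102,000.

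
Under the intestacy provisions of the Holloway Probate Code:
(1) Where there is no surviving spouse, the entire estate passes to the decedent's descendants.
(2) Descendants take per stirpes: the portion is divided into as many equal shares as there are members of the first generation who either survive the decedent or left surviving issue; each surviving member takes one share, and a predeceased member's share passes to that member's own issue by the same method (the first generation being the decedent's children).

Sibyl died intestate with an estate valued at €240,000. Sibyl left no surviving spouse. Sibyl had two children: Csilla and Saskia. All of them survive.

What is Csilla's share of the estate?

The entire €240,000 passes to the descendants.
That amount (€240,000) is divided into 2 shares of €120,000: Csilla and Saskia each take €120,000.

Csilla receives €120,000.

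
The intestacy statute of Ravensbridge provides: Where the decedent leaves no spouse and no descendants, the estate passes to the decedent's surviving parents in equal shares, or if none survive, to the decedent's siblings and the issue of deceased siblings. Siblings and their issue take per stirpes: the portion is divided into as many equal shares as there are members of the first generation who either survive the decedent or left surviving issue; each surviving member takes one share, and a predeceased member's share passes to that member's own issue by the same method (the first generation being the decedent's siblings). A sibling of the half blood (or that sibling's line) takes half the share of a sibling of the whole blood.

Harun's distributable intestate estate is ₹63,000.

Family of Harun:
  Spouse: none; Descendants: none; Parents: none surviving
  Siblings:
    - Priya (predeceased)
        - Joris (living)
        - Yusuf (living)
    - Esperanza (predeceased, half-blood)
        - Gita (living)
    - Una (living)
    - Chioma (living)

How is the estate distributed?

The entire ₹63,000 passes to the siblings and their issue.
Counting each half-blood sibling's line as half a unit, there are 7/2 units in ₹63,000, so one unit is ₹18,000. Whole-blood lines (Priya, Una, and Chioma) take ₹18,000 each; half-blood lines (Esperanza) take ₹9,000 each.
Priya's share (₹18,000) is divided into 2 shares of ₹9,000: Joris and Yusuf each take ₹9,000.
Esperanza's share (₹9,000) passes entirely to Gita.

Joris: ₹9,000; Yusuf: ₹9,000; Gita: ₹9,000; Una: ₹18,000; Chioma: ₹18,000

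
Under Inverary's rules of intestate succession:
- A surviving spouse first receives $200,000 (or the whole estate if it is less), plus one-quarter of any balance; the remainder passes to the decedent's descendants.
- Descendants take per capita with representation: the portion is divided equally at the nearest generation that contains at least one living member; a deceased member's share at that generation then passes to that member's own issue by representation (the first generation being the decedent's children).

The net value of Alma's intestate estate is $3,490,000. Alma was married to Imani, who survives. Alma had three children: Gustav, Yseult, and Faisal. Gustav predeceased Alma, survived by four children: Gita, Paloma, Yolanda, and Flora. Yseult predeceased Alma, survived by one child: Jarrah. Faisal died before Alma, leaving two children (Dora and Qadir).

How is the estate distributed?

Imani first takes $200,000, leaving a balance of $3,290,000. Imani then takes one-quarter of the balance ($822,500), for a total of $1,022,500. The remaining $2,467,500 passes to the descendants.
No child survives, so the initial division is made at the grandchildren's generation.
The descendants' portion ($2,467,500) is divided into 7 shares of $352,500: Gita, Paloma, Yolanda, Flora, Jarrah, Dora, and Qadir each take $352,500.

Imani: $1,022,500; Gita: $352,500; Paloma: $352,500; Yolanda: $352,500; Flora: $352,500; Jarrah: $352,500; Dora: $352,500; Qadir: $352,500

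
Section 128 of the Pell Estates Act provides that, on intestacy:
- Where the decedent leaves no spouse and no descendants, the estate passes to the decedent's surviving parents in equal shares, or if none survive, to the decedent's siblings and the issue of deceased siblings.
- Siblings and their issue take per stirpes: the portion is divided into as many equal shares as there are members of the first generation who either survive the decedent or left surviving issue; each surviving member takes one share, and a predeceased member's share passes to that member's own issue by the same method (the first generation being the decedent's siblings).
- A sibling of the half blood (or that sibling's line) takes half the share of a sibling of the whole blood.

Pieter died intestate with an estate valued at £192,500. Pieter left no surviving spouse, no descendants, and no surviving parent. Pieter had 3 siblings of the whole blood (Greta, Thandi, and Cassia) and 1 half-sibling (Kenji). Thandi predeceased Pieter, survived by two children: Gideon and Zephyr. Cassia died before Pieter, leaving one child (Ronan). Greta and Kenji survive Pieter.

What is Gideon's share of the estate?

Gideon receives £27,500.

The entire £192,500 passes to the siblings and their issue.
Counting each half-blood sibling's line as half a unit, there are 7/2 units in £192,500, so one unit is £55,000. Whole-blood lines (Greta, Thandi, and Cassia) take £55,000 each; half-blood lines (Kenji) take £27,500 each.
Thandi's share (£55,000) is divided into 2 shares of £27,500: Gideon and Zephyr each take £27,500.
Cassia's share (£55,000) passes entirely to Ronan.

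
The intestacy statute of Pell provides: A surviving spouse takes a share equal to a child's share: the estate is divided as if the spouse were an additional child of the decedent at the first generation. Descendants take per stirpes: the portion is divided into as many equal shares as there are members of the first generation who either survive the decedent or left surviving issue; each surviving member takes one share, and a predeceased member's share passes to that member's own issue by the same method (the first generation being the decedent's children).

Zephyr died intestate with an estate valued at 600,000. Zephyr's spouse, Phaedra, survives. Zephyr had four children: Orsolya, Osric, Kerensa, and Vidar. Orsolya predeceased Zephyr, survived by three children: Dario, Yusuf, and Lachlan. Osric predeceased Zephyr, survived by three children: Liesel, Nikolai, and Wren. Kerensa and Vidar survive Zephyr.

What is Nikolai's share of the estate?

Nikolai receives 40,000.

The spouse counts as an additional share at the children's level, so there are 5 primary shares of 120,000. Phaedra takes one such share (120,000).
The children's combined portion (480,000) is divided into 4 shares of 120,000: Kerensa and Vidar each take 120,000; Orsolya's 120,000 share passes to Orsolya's issue; Osric's 120,000 share passes to Osric's issue.
Orsolya's share (120,000) is divided into 3 shares of 40,000: Dario, Yusuf, and Lachlan each take 40,000.
Osric's share (120,000) is divided into 3 shares of 40,000: Liesel, Nikolai, and Wren each take 40,000.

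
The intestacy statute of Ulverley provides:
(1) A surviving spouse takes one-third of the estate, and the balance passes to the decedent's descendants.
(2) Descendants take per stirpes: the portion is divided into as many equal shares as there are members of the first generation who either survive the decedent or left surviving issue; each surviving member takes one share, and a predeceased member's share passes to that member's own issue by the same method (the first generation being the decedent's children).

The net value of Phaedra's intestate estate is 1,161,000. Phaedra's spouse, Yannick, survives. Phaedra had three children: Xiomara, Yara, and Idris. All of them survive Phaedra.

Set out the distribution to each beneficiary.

Yannick: 387,000; Xiomara: 258,000; Yara: 258,000; Idris: 258,000

Yannick takes one-third of 1,161,000 = 387,000. The remaining 774,000 passes to the descendants.
The descendants' portion (774,000) is divided into 3 shares of 258,000: Xiomara, Yara, and Idris each take 258,000.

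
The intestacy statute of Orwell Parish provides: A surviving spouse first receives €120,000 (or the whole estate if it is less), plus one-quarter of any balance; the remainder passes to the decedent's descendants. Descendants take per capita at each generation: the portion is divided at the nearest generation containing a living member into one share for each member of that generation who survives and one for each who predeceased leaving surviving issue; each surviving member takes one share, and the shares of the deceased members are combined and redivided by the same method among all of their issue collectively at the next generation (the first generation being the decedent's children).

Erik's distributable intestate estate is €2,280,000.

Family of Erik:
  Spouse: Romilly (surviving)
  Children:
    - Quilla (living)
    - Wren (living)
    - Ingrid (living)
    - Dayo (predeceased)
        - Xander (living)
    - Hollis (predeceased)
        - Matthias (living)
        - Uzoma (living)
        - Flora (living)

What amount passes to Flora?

Flora receives €162,000.

Romilly first takes €120,000, leaving a balance of €2,160,000. Romilly then takes one-quarter of the balance (€540,000), for a total of €660,000. The remaining €1,620,000 passes to the descendants.
The descendants' portion (€1,620,000) is divided at the children's generation into 5 shares of €324,000. Quilla, Wren, and Ingrid each take €324,000. The 2 shares of the deceased (Dayo and Hollis) are combined into a pool of €648,000.
That pool (€648,000) is divided at the grandchildren's generation equally among Xander, Matthias, Uzoma, and Flora: €162,000 each.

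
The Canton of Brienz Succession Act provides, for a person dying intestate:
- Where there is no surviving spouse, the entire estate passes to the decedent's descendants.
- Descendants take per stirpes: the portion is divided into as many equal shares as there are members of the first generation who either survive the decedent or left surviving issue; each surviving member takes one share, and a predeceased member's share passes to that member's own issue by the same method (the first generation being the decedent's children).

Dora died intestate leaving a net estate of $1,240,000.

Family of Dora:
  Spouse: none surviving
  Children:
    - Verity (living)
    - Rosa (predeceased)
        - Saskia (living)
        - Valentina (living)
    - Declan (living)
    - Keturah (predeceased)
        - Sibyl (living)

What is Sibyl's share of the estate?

The entire $1,240,000 passes to the descendants.
That amount ($1,240,000) is divided into 4 shares of $310,000: Verity and Declan each take $310,000; Rosa's $310,000 share passes to Rosa's issue; Keturah's $310,000 share passes to Keturah's issue.
Rosa's share ($310,000) is divided into 2 shares of $155,000: Saskia and Valentina each take $155,000.
Keturah's share ($310,000) passes entirely to Sibyl.

Sibyl receives $310,000.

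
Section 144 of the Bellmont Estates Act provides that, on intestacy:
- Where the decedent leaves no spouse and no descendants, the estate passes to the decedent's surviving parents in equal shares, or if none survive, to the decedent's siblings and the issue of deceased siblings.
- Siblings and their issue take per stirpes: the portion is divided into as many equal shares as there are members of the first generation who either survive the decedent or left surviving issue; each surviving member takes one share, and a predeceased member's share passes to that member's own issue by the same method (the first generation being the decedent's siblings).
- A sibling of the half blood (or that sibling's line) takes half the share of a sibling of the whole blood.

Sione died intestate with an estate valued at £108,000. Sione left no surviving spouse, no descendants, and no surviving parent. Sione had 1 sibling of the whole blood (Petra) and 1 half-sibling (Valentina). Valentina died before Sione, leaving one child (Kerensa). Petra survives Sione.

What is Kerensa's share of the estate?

The entire £108,000 passes to the siblings and their issue.
Counting each half-blood sibling's line as half a unit, there are 3/2 units in £108,000, so one unit is £72,000. Whole-blood lines (Petra) take £72,000 each; half-blood lines (Valentina) take £36,000 each.
Valentina's share (£36,000) passes entirely to Kerensa.

Kerensa receives £36,000.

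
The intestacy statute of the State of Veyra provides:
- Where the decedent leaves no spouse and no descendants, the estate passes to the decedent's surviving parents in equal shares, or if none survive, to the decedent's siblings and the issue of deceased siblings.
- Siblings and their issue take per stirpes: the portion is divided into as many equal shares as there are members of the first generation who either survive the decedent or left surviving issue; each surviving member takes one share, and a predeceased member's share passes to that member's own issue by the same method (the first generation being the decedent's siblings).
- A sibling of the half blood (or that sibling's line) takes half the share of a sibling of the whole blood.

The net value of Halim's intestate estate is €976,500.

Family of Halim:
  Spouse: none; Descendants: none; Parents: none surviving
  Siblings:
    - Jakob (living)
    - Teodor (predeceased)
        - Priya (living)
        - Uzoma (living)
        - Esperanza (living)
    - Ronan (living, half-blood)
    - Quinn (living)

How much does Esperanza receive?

The entire €976,500 passes to the siblings and their issue.
Counting each half-blood sibling's line as half a unit, there are 7/2 units in €976,500, so one unit is €279,000. Whole-blood lines (Jakob, Teodor, and Quinn) take €279,000 each; half-blood lines (Ronan) take €139,500 each.
Teodor's share (€279,000) is divided into 3 shares of €93,000: Priya, Uzoma, and Esperanza each take €93,000.

Esperanza receives €93,000.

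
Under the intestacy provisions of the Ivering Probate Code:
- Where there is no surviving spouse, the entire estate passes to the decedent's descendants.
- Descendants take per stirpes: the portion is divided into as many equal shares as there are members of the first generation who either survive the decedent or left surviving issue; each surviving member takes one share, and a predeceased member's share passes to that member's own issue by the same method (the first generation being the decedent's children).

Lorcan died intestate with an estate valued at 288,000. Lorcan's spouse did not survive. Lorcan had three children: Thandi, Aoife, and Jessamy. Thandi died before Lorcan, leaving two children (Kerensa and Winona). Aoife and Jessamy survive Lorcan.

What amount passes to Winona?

Winona receives 48,000.

The entire 288,000 passes to the descendants.
That amount (288,000) is divided into 3 shares of 96,000: Aoife and Jessamy each take 96,000; Thandi's 96,000 share passes to Thandi's issue.
Thandi's share (96,000) is divided into 2 shares of 48,000: Kerensa and Winona each take 48,000.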